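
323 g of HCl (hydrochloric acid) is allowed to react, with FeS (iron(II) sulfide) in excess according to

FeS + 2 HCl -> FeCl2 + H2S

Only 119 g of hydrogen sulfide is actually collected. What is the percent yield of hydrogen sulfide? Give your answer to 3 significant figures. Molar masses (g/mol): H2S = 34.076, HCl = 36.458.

n(HCl) = 323.0 g / 36.458 g/mol = 8.860 mol.
From the equation the HCl:H2S mole ratio is 2:1, so n(H2S) = 8.860 × 1/2 = 4.430 mol.
Mass of H2S = 4.430 mol × 34.076 g/mol = 150.9 g.
This is the theoretical yield. Percent yield = 119 g / 150.9 g × 100% = 78.83%.

78.8 %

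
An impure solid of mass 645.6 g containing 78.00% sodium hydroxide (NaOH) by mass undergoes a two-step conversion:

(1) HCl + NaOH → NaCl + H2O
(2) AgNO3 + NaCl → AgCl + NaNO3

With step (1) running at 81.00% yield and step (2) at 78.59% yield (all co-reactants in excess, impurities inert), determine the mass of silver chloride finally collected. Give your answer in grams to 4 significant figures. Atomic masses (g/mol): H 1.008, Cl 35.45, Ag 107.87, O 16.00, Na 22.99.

Pure NaOH = 645.6 × 0.7800 = 503.57 g.
M(NaOH) = 22.99 + 16.00 + 1.008 = 39.998 g/mol.
M(AgCl) = 107.87 + 35.45 = 143.32 g/mol.
n(NaOH) = 503.57 / 39.998 = 12.590 mol.
Step 1 (NaOH:NaCl = 1:1): theoretical n(NaCl) = 12.590 mol; at 81.00% yield, n(NaCl) = 10.198 mol.
Step 2 (NaCl:AgCl = 1:1): theoretical n(AgCl) = 10.198 mol, so theoretical mass = 10.198 × 143.32 = 1461.5 g.
At 78.59% yield, actual mass of AgCl = 1461.5 × 0.7859 = 1148.6 g.

1149 g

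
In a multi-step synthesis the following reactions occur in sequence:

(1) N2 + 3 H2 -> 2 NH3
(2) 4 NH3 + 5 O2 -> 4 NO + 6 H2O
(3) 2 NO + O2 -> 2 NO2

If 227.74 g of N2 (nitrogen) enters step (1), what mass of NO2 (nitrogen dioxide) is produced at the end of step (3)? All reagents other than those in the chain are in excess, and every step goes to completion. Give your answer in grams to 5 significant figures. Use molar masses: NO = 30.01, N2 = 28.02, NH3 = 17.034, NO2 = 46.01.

n(N2) = 227.74 / 28.02 = 8.12777 mol.
Reaction (1): N2→NH3 ratio 1:2 ⇒ n(NH3) = 16.2555 mol.
Reaction (2): NH3→NO ratio 4:4 ⇒ n(NO) = 16.2555 mol.
Reaction (3): NO→NO2 ratio 2:2 ⇒ n(NO2) = 16.2555 mol.
Mass of NO2 = 16.2555 × 46.01 = 747.917 g.

747.92 g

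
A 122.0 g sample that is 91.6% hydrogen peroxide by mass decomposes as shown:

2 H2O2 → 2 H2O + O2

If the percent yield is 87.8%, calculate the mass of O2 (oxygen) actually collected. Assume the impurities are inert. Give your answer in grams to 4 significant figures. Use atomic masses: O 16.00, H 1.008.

Pure H2O2 available = 122.0 g × 0.916 = 111.75 g.
M(H2O2) = 2(1.008) + 2(16.00) = 34.016 g/mol.
M(O2) = 2(16.00) = 32.00 g/mol.
n(H2O2) = 111.75 g / 34.016 g/mol = 3.2853 mol.
From the equation the H2O2:O2 mole ratio is 2:1, so n(O2) = 3.2853 × 1/2 = 1.6426 mol.
Mass of O2 = 1.6426 mol × 32.00 g/mol = 52.564 g.
Actual mass collected = 52.564 g × 0.878 = 46.152 g.

46.15 g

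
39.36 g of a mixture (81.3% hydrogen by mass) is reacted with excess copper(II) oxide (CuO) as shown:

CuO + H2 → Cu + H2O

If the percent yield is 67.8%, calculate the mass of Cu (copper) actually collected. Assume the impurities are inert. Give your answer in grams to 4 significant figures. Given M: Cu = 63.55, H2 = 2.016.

Pure H2 available = 39.36 g × 0.813 = 32.000 g.
n(H2) = 32.000 g / 2.016 g/mol = 15.873 mol.
From the equation the H2:Cu mole ratio is 1:1, so n(Cu) = 15.873 × 1/1 = 15.873 mol.
Mass of Cu = 15.873 mol × 63.55 g/mol = 1008.7 g.
Actual mass collected = 1008.7 g × 0.678 = 683.91 g.

683.9 g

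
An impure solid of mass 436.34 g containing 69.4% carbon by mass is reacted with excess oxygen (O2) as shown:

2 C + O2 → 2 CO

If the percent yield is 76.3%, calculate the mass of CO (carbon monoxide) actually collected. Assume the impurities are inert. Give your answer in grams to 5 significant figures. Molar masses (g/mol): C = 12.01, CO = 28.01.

538.86 g

Pure C available = 436.34 g × 0.694 = 302.820 g.
n(C) = 302.820 g / 12.01 g/mol = 25.2140 mol.
From the equation the C:CO mole ratio is 2:2, so n(CO) = 25.2140 × 2/2 = 25.2140 mol.
Mass of CO = 25.2140 mol × 28.01 g/mol = 706.244 g.
Actual mass collected = 706.244 g × 0.763 = 538.864 g.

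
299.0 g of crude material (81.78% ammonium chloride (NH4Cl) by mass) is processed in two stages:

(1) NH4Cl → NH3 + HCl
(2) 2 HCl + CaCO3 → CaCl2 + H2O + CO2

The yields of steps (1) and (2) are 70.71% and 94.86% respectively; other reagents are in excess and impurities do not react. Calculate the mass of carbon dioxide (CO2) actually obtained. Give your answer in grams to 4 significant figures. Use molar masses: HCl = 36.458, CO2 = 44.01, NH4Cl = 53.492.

67.47 g

Pure NH4Cl = 299.0 × 0.8178 = 244.52 g.
n(NH4Cl) = 244.52 / 53.492 = 4.5712 mol.
Step 1 (NH4Cl:HCl = 1:1): theoretical n(HCl) = 4.5712 mol; at 70.71% yield, n(HCl) = 3.2323 mol.
Step 2 (HCl:CO2 = 2:1): theoretical n(CO2) = 1.6161 mol, so theoretical mass = 1.6161 × 44.01 = 71.127 g.
At 94.86% yield, actual mass of CO2 = 71.127 × 0.9486 = 67.471 g.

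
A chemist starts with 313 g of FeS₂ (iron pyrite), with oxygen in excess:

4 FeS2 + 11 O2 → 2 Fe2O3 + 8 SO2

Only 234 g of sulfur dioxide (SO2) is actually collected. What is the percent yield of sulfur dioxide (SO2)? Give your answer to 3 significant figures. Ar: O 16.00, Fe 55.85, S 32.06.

M(FeS2) = 55.85 + 2(32.06) = 119.97 g/mol.
M(SO2) = 32.06 + 2(16.00) = 64.06 g/mol.
n(FeS2) = 313.0 g / 119.97 g/mol = 2.609 mol.
From the equation the FeS2:SO2 mole ratio is 4:8, so n(SO2) = 2.609 × 8/4 = 5.218 mol.
Mass of SO2 = 5.218 mol × 64.06 g/mol = 334.3 g.
This is the theoretical yield. Percent yield = 234 g / 334.3 g × 100% = 70.00%.

70.0 %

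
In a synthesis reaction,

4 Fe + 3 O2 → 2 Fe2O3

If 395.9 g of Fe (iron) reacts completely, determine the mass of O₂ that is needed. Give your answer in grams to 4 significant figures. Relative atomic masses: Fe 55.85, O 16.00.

M(Fe) = 55.85 g/mol.
M(O2) = 2(16.00) = 32.00 g/mol.
n(Fe) = 395.90 g / 55.85 g/mol = 7.0886 mol.
From the equation the Fe:O2 mole ratio is 4:3, so n(O2) = 7.0886 × 3/4 = 5.3165 mol.
Mass of O2 = 5.3165 mol × 32.00 g/mol = 170.13 g.

170.1 g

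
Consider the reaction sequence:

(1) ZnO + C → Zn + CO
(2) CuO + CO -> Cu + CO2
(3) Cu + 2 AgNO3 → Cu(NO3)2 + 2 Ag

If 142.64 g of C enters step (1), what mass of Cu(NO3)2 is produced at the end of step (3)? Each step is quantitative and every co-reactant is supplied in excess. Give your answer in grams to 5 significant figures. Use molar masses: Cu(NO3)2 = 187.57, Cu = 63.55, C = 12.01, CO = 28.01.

n(C) = 142.64 / 12.01 = 11.8768 mol.
Reaction (1): C→CO ratio 1:1 ⇒ n(CO) = 11.8768 mol.
Reaction (2): CO→Cu ratio 1:1 ⇒ n(Cu) = 11.8768 mol.
Reaction (3): Cu→Cu(NO3)2 ratio 1:1 ⇒ n(Cu(NO3)2) = 11.8768 mol.
Mass of Cu(NO3)2 = 11.8768 × 187.57 = 2227.73 g.

2227.7 g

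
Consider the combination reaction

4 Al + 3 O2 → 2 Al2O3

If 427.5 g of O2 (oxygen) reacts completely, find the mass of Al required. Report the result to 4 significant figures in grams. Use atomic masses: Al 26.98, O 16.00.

M(O2) = 2(16.00) = 32.00 g/mol.
M(Al) = 26.98 g/mol.
n(O2) = 427.50 g / 32.00 g/mol = 13.359 mol.
From the equation the O2:Al mole ratio is 3:4, so n(Al) = 13.359 × 4/3 = 17.812 mol.
Mass of Al = 17.812 mol × 26.98 g/mol = 480.58 g.

480.6 g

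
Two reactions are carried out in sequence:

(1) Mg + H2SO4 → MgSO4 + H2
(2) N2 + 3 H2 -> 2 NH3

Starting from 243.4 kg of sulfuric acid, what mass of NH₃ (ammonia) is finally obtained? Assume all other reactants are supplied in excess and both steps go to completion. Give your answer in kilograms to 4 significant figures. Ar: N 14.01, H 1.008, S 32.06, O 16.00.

M(H2SO4) = 2(1.008) + 32.06 + 4(16.00) = 98.076 g/mol.
M(NH3) = 14.01 + 3(1.008) = 17.034 g/mol.
243.4 kg = 243400 g.
n(H2SO4) = 243400 / 98.076 = 2481.7 mol.
Step 1 gives a 1:1 ratio of H2SO4 to H2, so n(H2) = 2481.7 mol.
In step 2 the H2:NH3 ratio is 3:2, so n(NH3) = 1654.5 mol.
Mass of NH3 = 1654.5 × 17.034 = 28183 g = 28.18 kg.

28.18 kg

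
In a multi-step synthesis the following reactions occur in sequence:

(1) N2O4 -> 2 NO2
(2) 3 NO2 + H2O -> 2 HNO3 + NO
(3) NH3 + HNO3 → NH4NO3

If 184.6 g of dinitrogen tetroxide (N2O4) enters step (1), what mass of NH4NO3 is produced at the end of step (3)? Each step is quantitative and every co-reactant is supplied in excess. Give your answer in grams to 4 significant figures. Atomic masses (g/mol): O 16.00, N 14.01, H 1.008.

M(N2O4) = 2(14.01) + 4(16.00) = 92.02 g/mol.
M(NH4NO3) = 2(14.01) + 4(1.008) + 3(16.00) = 80.052 g/mol.
n(N2O4) = 184.6 / 92.02 = 2.0061 mol.
Reaction (1): N2O4→NO2 ratio 1:2 ⇒ n(NO2) = 4.0122 mol.
Reaction (2): NO2→HNO3 ratio 3:2 ⇒ n(HNO3) = 2.6748 mol.
Reaction (3): HNO3→NH4NO3 ratio 1:1 ⇒ n(NH4NO3) = 2.6748 mol.
Mass of NH4NO3 = 2.6748 × 80.052 = 214.12 g.

214.1 g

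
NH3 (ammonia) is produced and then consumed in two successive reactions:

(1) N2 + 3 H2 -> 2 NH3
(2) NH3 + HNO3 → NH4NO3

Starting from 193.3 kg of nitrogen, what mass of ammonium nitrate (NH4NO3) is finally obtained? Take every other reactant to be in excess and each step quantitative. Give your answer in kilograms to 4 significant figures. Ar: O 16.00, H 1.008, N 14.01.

M(N2) = 2(14.01) = 28.02 g/mol.
M(NH4NO3) = 2(14.01) + 4(1.008) + 3(16.00) = 80.052 g/mol.
193.3 kg = 193300 g.
n(N2) = 193300 / 28.02 = 6898.6 mol.
Step 1 gives a 1:2 ratio of N2 to NH3, so n(NH3) = 13797 mol.
In step 2 the NH3:NH4NO3 ratio is 1:1, so n(NH4NO3) = 13797 mol.
Mass of NH4NO3 = 13797 × 80.052 = 1.1045 × 10^6 g = 1105 kg.

1105 kg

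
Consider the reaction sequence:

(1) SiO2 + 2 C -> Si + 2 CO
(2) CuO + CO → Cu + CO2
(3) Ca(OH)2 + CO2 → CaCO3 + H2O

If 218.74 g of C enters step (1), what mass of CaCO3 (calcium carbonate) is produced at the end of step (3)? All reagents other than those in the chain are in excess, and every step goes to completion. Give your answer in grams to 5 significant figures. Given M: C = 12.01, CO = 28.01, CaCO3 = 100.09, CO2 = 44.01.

n(C) = 218.74 / 12.01 = 18.2132 mol.
Reaction (1): C→CO ratio 2:2 ⇒ n(CO) = 18.2132 mol.
Reaction (2): CO→CO2 ratio 1:1 ⇒ n(CO2) = 18.2132 mol.
Reaction (3): CO2→CaCO3 ratio 1:1 ⇒ n(CaCO3) = 18.2132 mol.
Mass of CaCO3 = 18.2132 × 100.09 = 1822.95 g.

1823.0 g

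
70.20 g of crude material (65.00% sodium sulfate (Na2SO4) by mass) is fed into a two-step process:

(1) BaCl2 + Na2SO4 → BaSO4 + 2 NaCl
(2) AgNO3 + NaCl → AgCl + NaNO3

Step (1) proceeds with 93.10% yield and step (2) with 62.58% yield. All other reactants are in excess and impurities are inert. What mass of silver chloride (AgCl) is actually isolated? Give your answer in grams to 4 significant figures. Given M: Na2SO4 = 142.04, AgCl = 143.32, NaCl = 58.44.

53.65 g

Pure Na2SO4 = 70.20 × 0.6500 = 45.630 g.
n(Na2SO4) = 45.630 / 142.04 = 0.32125 mol.
Step 1 (Na2SO4:NaCl = 1:2): theoretical n(NaCl) = 0.64250 mol; at 93.10% yield, n(NaCl) = 0.59816 mol.
Step 2 (NaCl:AgCl = 1:1): theoretical n(AgCl) = 0.59816 mol, so theoretical mass = 0.59816 × 143.32 = 85.729 g.
At 62.58% yield, actual mass of AgCl = 85.729 × 0.6258 = 53.649 g.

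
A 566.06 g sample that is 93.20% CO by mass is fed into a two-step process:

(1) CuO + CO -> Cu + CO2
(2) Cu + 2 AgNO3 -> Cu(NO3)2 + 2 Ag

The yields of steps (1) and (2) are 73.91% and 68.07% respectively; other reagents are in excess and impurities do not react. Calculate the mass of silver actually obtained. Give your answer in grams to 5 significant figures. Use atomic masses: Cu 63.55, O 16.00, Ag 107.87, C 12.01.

Pure CO = 566.06 × 0.9320 = 527.568 g.
M(CO) = 12.01 + 16.00 = 28.01 g/mol.
M(Ag) = 107.87 g/mol.
n(CO) = 527.568 / 28.01 = 18.8350 mol.
Step 1 (CO:Cu = 1:1): theoretical n(Cu) = 18.8350 mol; at 73.91% yield, n(Cu) = 13.9209 mol.
Step 2 (Cu:Ag = 1:2): theoretical n(Ag) = 27.8419 mol, so theoretical mass = 27.8419 × 107.87 = 3003.30 g.
At 68.07% yield, actual mass of Ag = 3003.30 × 0.6807 = 2044.35 g.

2044.3 g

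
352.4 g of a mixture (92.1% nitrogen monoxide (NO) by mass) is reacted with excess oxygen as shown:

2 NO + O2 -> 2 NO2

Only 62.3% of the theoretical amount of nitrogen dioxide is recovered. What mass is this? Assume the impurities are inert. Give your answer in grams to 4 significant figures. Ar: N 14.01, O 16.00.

310.0 g

Pure NO available = 352.4 g × 0.921 = 324.56 g.
M(NO) = 14.01 + 16.00 = 30.01 g/mol.
M(NO2) = 14.01 + 2(16.00) = 46.01 g/mol.
n(NO) = 324.56 g / 30.01 g/mol = 10.815 mol.
From the equation the NO:NO2 mole ratio is 2:2, so n(NO2) = 10.815 × 2/2 = 10.815 mol.
Mass of NO2 = 10.815 mol × 46.01 g/mol = 497.60 g.
Actual mass collected = 497.60 g × 0.623 = 310.01 g.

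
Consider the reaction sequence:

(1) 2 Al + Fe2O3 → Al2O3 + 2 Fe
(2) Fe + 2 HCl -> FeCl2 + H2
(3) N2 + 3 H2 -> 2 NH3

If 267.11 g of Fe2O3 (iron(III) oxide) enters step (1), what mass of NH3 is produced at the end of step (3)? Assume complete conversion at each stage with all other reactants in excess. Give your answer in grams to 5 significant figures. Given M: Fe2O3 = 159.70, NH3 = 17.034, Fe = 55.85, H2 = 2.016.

n(Fe2O3) = 267.11 / 159.70 = 1.67257 mol.
Reaction (1): Fe2O3→Fe ratio 1:2 ⇒ n(Fe) = 3.34515 mol.
Reaction (2): Fe→H2 ratio 1:1 ⇒ n(H2) = 3.34515 mol.
Reaction (3): H2→NH3 ratio 3:2 ⇒ n(NH3) = 2.23010 mol.
Mass of NH3 = 2.23010 × 17.034 = 37.9875 g.

37.987 g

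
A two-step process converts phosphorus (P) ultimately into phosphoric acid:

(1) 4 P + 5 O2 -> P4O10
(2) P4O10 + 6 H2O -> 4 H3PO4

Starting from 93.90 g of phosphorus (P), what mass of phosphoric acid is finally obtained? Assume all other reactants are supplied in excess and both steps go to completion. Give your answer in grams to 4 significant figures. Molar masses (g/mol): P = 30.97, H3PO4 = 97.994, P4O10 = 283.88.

297.1 g

n(P) = 93.900 / 30.97 = 3.0320 mol.
Step 1 gives a 4:1 ratio of P to P4O10, so n(P4O10) = 0.75799 mol.
In step 2 the P4O10:H3PO4 ratio is 1:4, so n(H3PO4) = 3.0320 mol.
Mass of H3PO4 = 3.0320 × 97.994 = 297.11 g.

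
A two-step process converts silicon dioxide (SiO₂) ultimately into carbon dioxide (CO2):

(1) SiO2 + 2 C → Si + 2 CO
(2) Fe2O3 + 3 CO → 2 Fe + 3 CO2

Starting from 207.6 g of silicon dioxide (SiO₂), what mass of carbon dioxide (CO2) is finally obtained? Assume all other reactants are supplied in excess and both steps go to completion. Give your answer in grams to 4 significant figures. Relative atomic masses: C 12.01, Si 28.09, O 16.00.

304.1 g

M(SiO2) = 28.09 + 2(16.00) = 60.09 g/mol.
M(CO2) = 12.01 + 2(16.00) = 44.01 g/mol.
n(SiO2) = 207.60 / 60.09 = 3.4548 mol.
Step 1 gives a 1:2 ratio of SiO2 to CO, so n(CO) = 6.9096 mol.
In step 2 the CO:CO2 ratio is 3:3, so n(CO2) = 6.9096 mol.
Mass of CO2 = 6.9096 × 44.01 = 304.09 g.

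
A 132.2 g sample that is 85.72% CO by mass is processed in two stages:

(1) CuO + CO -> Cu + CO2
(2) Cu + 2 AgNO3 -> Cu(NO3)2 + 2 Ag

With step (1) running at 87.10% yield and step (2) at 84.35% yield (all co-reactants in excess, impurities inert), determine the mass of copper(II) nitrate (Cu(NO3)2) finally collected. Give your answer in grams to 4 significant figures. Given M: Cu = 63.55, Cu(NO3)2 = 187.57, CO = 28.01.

557.5 g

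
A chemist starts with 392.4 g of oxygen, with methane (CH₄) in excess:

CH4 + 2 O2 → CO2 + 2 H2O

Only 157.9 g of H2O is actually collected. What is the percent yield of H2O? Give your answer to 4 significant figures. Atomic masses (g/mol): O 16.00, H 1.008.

M(O2) = 2(16.00) = 32.00 g/mol.
M(H2O) = 2(1.008) + 16.00 = 18.016 g/mol.
n(O2) = 392.40 g / 32.00 g/mol = 12.262 mol.
From the equation the O2:H2O mole ratio is 2:2, so n(H2O) = 12.262 × 2/2 = 12.262 mol.
Mass of H2O = 12.262 mol × 18.016 g/mol = 220.92 g.
This is the theoretical yield. Percent yield = 157.9 g / 220.92 g × 100% = 71.473%.

71.47 %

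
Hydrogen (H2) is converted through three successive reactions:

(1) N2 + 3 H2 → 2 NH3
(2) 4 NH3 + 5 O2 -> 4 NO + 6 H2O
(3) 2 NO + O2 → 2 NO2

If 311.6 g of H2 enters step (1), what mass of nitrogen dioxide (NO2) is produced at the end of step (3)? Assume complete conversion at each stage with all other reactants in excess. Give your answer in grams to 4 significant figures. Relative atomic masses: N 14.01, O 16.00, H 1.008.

4741 g

M(H2) = 2(1.008) = 2.016 g/mol.
M(NO2) = 14.01 + 2(16.00) = 46.01 g/mol.
n(H2) = 311.6 / 2.016 = 154.56 mol.
Reaction (1): H2→NH3 ratio 3:2 ⇒ n(NH3) = 103.04 mol.
Reaction (2): NH3→NO ratio 4:4 ⇒ n(NO) = 103.04 mol.
Reaction (3): NO→NO2 ratio 2:2 ⇒ n(NO2) = 103.04 mol.
Mass of NO2 = 103.04 × 46.01 = 4741.0 g.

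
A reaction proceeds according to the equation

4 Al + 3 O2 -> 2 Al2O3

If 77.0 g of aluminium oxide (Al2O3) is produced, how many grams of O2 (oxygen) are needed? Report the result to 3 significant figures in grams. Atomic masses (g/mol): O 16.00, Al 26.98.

36.2 g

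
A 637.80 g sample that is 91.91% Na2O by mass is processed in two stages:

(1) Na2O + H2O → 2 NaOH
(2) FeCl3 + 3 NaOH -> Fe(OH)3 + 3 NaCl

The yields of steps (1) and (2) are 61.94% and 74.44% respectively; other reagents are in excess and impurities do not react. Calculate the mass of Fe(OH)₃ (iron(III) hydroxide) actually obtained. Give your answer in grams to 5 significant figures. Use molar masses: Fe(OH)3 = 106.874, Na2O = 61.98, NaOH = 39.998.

310.71 g

Pure Na2O = 637.80 × 0.9191 = 586.202 g.
n(Na2O) = 586.202 / 61.98 = 9.45792 mol.
Step 1 (Na2O:NaOH = 1:2): theoretical n(NaOH) = 18.9158 mol; at 61.94% yield, n(NaOH) = 11.7165 mol.
Step 2 (NaOH:Fe(OH)3 = 3:1): theoretical n(Fe(OH)3) = 3.90549 mol, so theoretical mass = 3.90549 × 106.874 = 417.395 g.
At 74.44% yield, actual mass of Fe(OH)3 = 417.395 × 0.7444 = 310.709 g.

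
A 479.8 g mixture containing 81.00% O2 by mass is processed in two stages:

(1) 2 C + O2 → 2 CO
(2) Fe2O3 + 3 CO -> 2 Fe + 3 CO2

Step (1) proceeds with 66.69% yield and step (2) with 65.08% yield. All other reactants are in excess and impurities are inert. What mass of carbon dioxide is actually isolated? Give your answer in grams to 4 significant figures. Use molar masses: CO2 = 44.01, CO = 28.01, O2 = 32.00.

464.0 g

Pure O2 = 479.8 × 0.8100 = 388.64 g.
n(O2) = 388.64 / 32.00 = 12.145 mol.
Step 1 (O2:CO = 1:2): theoretical n(CO) = 24.290 mol; at 66.69% yield, n(CO) = 16.199 mol.
Step 2 (CO:CO2 = 3:3): theoretical n(CO2) = 16.199 mol, so theoretical mass = 16.199 × 44.01 = 712.91 g.
At 65.08% yield, actual mass of CO2 = 712.91 × 0.6508 = 463.96 g.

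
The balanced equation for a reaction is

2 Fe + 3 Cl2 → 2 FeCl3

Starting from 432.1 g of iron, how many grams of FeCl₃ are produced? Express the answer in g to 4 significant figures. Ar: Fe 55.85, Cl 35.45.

1255 g

M(Fe) = 55.85 g/mol.
M(FeCl3) = 55.85 + 3(35.45) = 162.20 g/mol.
n(Fe) = 432.10 g / 55.85 g/mol = 7.7368 mol.
From the equation the Fe:FeCl3 mole ratio is 2:2, so n(FeCl3) = 7.7368 × 2/2 = 7.7368 mol.
Mass of FeCl3 = 7.7368 mol × 162.20 g/mol = 1254.9 g.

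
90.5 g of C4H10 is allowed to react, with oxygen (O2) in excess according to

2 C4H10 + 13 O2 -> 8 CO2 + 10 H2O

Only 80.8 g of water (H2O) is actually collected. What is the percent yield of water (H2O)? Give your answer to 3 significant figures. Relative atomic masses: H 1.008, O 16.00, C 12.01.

M(C4H10) = 4(12.01) + 10(1.008) = 58.12 g/mol.
M(H2O) = 2(1.008) + 16.00 = 18.016 g/mol.
n(C4H10) = 90.50 g / 58.12 g/mol = 1.557 mol.
From the equation the C4H10:H2O mole ratio is 2:10, so n(H2O) = 1.557 × 10/2 = 7.786 mol.
Mass of H2O = 7.786 mol × 18.016 g/mol = 140.3 g.
This is the theoretical yield. Percent yield = 80.8 g / 140.3 g × 100% = 57.60%.

57.6 %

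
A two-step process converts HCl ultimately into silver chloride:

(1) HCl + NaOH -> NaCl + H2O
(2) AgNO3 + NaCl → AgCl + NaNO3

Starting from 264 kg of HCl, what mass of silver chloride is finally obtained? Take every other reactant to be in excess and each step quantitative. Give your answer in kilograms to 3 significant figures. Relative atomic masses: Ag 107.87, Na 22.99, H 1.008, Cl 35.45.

1040 kg

M(HCl) = 1.008 + 35.45 = 36.458 g/mol.
M(AgCl) = 107.87 + 35.45 = 143.32 g/mol.
264 kg = 264000 g.
n(HCl) = 264000 / 36.458 = 7241 mol.
Step 1 gives a 1:1 ratio of HCl to NaCl, so n(NaCl) = 7241 mol.
In step 2 the NaCl:AgCl ratio is 1:1, so n(AgCl) = 7241 mol.
Mass of AgCl = 7241 × 143.32 = 1.038 × 10^6 g = 1040 kg.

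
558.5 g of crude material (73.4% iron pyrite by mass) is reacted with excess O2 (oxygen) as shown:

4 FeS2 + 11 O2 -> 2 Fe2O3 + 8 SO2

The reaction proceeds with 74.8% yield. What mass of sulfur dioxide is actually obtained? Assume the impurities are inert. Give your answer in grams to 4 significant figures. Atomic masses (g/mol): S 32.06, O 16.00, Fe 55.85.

327.5 g

Pure FeS2 available = 558.5 g × 0.734 = 409.94 g.
M(FeS2) = 55.85 + 2(32.06) = 119.97 g/mol.
M(SO2) = 32.06 + 2(16.00) = 64.06 g/mol.
n(FeS2) = 409.94 g / 119.97 g/mol = 3.4170 mol.
From the equation the FeS2:SO2 mole ratio is 4:8, so n(SO2) = 3.4170 × 8/4 = 6.8340 mol.
Mass of SO2 = 6.8340 mol × 64.06 g/mol = 437.79 g.
Actual mass collected = 437.79 g × 0.748 = 327.47 g.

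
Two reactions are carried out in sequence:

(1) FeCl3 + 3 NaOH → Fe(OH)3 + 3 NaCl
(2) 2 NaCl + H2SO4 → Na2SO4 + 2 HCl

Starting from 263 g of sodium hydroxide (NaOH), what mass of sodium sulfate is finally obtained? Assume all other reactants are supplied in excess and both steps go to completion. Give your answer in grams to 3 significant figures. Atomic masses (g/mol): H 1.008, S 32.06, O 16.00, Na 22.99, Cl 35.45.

M(NaOH) = 22.99 + 16.00 + 1.008 = 39.998 g/mol.
M(Na2SO4) = 2(22.99) + 32.06 + 4(16.00) = 142.04 g/mol.
n(NaOH) = 263.0 / 39.998 = 6.575 mol.
Step 1 gives a 3:3 ratio of NaOH to NaCl, so n(NaCl) = 6.575 mol.
In step 2 the NaCl:Na2SO4 ratio is 2:1, so n(Na2SO4) = 3.288 mol.
Mass of Na2SO4 = 3.288 × 142.04 = 467.0 g.

467 g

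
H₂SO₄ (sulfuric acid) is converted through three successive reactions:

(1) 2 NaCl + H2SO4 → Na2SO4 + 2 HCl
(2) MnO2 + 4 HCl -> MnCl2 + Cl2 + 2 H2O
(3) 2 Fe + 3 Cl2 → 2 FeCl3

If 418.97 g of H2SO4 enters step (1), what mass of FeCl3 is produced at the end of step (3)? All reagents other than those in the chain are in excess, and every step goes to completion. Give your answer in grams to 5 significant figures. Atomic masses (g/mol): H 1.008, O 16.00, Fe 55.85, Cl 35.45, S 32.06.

230.97 g

M(H2SO4) = 2(1.008) + 32.06 + 4(16.00) = 98.076 g/mol.
M(FeCl3) = 55.85 + 3(35.45) = 162.20 g/mol.
n(H2SO4) = 418.97 / 98.076 = 4.27189 mol.
Reaction (1): H2SO4→HCl ratio 1:2 ⇒ n(HCl) = 8.54378 mol.
Reaction (2): HCl→Cl2 ratio 4:1 ⇒ n(Cl2) = 2.13595 mol.
Reaction (3): Cl2→FeCl3 ratio 3:2 ⇒ n(FeCl3) = 1.42396 mol.
Mass of FeCl3 = 1.42396 × 162.20 = 230.967 g.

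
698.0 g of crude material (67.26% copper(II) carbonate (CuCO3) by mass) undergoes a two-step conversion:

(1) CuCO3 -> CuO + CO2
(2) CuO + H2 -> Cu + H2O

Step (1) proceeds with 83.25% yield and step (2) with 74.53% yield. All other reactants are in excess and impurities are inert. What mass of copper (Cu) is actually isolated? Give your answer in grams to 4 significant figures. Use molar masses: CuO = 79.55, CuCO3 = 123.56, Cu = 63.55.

Pure CuCO3 = 698.0 × 0.6726 = 469.47 g.
n(CuCO3) = 469.47 / 123.56 = 3.7996 mol.
Step 1 (CuCO3:CuO = 1:1): theoretical n(CuO) = 3.7996 mol; at 83.25% yield, n(CuO) = 3.1631 mol.
Step 2 (CuO:Cu = 1:1): theoretical n(Cu) = 3.1631 mol, so theoretical mass = 3.1631 × 63.55 = 201.02 g.
At 74.53% yield, actual mass of Cu = 201.02 × 0.7453 = 149.82 g.

149.8 g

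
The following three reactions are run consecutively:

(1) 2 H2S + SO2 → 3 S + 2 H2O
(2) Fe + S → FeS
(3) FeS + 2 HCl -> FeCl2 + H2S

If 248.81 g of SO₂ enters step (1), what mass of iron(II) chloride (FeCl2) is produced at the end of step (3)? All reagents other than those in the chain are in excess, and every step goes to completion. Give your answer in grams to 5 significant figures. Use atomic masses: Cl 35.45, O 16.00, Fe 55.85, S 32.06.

1476.9 g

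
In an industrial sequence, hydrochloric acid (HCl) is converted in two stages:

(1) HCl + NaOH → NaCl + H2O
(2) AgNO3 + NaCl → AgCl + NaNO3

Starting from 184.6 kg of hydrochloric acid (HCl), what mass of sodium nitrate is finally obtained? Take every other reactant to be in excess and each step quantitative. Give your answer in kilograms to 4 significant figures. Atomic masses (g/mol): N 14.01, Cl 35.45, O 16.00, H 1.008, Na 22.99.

M(HCl) = 1.008 + 35.45 = 36.458 g/mol.
M(NaNO3) = 22.99 + 14.01 + 3(16.00) = 85.00 g/mol.
184.6 kg = 184600 g.
n(HCl) = 184600 / 36.458 = 5063.4 mol.
Step 1 gives a 1:1 ratio of HCl to NaCl, so n(NaCl) = 5063.4 mol.
In step 2 the NaCl:NaNO3 ratio is 1:1, so n(NaNO3) = 5063.4 mol.
Mass of NaNO3 = 5063.4 × 85.00 = 430390 g = 430.4 kg.

430.4 kg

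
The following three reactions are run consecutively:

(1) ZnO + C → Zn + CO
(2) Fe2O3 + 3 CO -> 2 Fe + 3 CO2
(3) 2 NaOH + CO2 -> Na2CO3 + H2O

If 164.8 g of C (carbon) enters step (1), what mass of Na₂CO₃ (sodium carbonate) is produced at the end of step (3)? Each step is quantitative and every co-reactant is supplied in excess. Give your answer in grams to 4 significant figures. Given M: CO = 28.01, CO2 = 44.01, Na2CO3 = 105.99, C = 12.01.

1454 g

n(C) = 164.8 / 12.01 = 13.722 mol.
Reaction (1): C→CO ratio 1:1 ⇒ n(CO) = 13.722 mol.
Reaction (2): CO→CO2 ratio 3:3 ⇒ n(CO2) = 13.722 mol.
Reaction (3): CO2→Na2CO3 ratio 1:1 ⇒ n(Na2CO3) = 13.722 mol.
Mass of Na2CO3 = 13.722 × 105.99 = 1454.4 g.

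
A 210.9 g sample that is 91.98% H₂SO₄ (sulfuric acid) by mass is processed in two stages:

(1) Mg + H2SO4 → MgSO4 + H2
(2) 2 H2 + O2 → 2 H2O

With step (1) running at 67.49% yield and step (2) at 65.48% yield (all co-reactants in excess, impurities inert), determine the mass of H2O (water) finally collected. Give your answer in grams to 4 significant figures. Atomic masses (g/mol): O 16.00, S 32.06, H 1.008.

Pure H2SO4 = 210.9 × 0.9198 = 193.99 g.
M(H2SO4) = 2(1.008) + 32.06 + 4(16.00) = 98.076 g/mol.
M(H2O) = 2(1.008) + 16.00 = 18.016 g/mol.
n(H2SO4) = 193.99 / 98.076 = 1.9779 mol.
Step 1 (H2SO4:H2 = 1:1): theoretical n(H2) = 1.9779 mol; at 67.49% yield, n(H2) = 1.3349 mol.
Step 2 (H2:H2O = 2:2): theoretical n(H2O) = 1.3349 mol, so theoretical mass = 1.3349 × 18.016 = 24.049 g.
At 65.48% yield, actual mass of H2O = 24.049 × 0.6548 = 15.748 g.

15.75 g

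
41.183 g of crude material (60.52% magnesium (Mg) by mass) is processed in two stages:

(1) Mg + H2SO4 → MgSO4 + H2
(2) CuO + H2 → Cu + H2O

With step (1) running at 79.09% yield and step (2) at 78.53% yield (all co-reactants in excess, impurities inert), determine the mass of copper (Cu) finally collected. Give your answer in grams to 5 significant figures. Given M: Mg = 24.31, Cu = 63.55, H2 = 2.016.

40.467 g

Pure Mg = 41.183 × 0.6052 = 24.9240 g.
n(Mg) = 24.9240 / 24.31 = 1.02526 mol.
Step 1 (Mg:H2 = 1:1): theoretical n(H2) = 1.02526 mol; at 79.09% yield, n(H2) = 0.810874 mol.
Step 2 (H2:Cu = 1:1): theoretical n(Cu) = 0.810874 mol, so theoretical mass = 0.810874 × 63.55 = 51.5311 g.
At 78.53% yield, actual mass of Cu = 51.5311 × 0.7853 = 40.4673 g.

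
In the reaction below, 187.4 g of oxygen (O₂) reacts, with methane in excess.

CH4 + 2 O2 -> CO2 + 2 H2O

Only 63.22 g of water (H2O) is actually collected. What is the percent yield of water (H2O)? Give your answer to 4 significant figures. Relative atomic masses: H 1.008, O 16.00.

59.92 %

M(O2) = 2(16.00) = 32.00 g/mol.
M(H2O) = 2(1.008) + 16.00 = 18.016 g/mol.
n(O2) = 187.40 g / 32.00 g/mol = 5.8563 mol.
From the equation the O2:H2O mole ratio is 2:2, so n(H2O) = 5.8563 × 2/2 = 5.8563 mol.
Mass of H2O = 5.8563 mol × 18.016 g/mol = 105.51 g.
This is the theoretical yield. Percent yield = 63.22 g / 105.51 g × 100% = 59.921%.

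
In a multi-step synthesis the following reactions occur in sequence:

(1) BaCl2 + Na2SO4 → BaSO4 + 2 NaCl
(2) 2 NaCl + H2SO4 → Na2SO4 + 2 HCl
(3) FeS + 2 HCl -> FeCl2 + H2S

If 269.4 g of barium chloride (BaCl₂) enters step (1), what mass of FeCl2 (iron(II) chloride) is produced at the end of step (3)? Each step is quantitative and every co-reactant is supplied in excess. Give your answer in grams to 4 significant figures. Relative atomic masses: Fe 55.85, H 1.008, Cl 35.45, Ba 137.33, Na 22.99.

164.0 g

M(BaCl2) = 137.33 + 2(35.45) = 208.23 g/mol.
M(FeCl2) = 55.85 + 2(35.45) = 126.75 g/mol.
n(BaCl2) = 269.4 / 208.23 = 1.2938 mol.
Reaction (1): BaCl2→NaCl ratio 1:2 ⇒ n(NaCl) = 2.5875 mol.
Reaction (2): NaCl→HCl ratio 2:2 ⇒ n(HCl) = 2.5875 mol.
Reaction (3): HCl→FeCl2 ratio 2:1 ⇒ n(FeCl2) = 1.2938 mol.
Mass of FeCl2 = 1.2938 × 126.75 = 163.98 g.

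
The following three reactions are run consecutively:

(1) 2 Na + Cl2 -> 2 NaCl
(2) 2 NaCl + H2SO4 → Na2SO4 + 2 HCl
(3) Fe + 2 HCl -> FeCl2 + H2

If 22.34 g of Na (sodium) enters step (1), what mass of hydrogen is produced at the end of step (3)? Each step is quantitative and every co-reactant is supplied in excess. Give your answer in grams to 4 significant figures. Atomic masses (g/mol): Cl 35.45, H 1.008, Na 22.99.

M(Na) = 22.99 g/mol.
M(H2) = 2(1.008) = 2.016 g/mol.
n(Na) = 22.34 / 22.99 = 0.97173 mol.
Reaction (1): Na→NaCl ratio 2:2 ⇒ n(NaCl) = 0.97173 mol.
Reaction (2): NaCl→HCl ratio 2:2 ⇒ n(HCl) = 0.97173 mol.
Reaction (3): HCl→H2 ratio 2:1 ⇒ n(H2) = 0.48586 mol.
Mass of H2 = 0.48586 × 2.016 = 0.97950 g.

0.9795 g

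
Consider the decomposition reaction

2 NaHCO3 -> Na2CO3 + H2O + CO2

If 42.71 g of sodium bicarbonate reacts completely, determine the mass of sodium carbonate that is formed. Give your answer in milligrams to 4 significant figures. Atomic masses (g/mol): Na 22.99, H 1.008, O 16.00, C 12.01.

26940 mg

M(NaHCO3) = 22.99 + 1.008 + 12.01 + 3(16.00) = 84.008 g/mol.
M(Na2CO3) = 2(22.99) + 12.01 + 3(16.00) = 105.99 g/mol.
n(NaHCO3) = 42.710 g / 84.008 g/mol = 0.50840 mol.
From the equation the NaHCO3:Na2CO3 mole ratio is 2:1, so n(Na2CO3) = 0.50840 × 1/2 = 0.25420 mol.
Mass of Na2CO3 = 0.25420 mol × 105.99 g/mol = 26.943 g.
Converting to mg: 26.943 g = 26940 mg.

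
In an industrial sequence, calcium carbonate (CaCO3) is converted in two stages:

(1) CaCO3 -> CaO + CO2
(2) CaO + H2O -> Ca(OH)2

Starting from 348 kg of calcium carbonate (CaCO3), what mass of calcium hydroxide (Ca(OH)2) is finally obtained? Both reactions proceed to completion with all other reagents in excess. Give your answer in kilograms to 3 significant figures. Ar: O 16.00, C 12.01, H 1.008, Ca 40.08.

258 kg

M(CaCO3) = 40.08 + 12.01 + 3(16.00) = 100.09 g/mol.
M(Ca(OH)2) = 40.08 + 2(16.00) + 2(1.008) = 74.096 g/mol.
348 kg = 348000 g.
n(CaCO3) = 348000 / 100.09 = 3477 mol.
Step 1 gives a 1:1 ratio of CaCO3 to CaO, so n(CaO) = 3477 mol.
In step 2 the CaO:Ca(OH)2 ratio is 1:1, so n(Ca(OH)2) = 3477 mol.
Mass of Ca(OH)2 = 3477 × 74.096 = 257600 g = 258 kg.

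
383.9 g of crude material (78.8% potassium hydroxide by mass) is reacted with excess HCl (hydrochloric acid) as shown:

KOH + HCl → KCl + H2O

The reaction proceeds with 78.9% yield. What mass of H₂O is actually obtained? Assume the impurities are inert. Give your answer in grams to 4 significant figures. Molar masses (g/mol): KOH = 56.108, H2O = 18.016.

Pure KOH available = 383.9 g × 0.788 = 302.51 g.
n(KOH) = 302.51 g / 56.108 g/mol = 5.3916 mol.
From the equation the KOH:H2O mole ratio is 1:1, so n(H2O) = 5.3916 × 1/1 = 5.3916 mol.
Mass of H2O = 5.3916 mol × 18.016 g/mol = 97.135 g.
Actual mass collected = 97.135 g × 0.789 = 76.640 g.

76.64 g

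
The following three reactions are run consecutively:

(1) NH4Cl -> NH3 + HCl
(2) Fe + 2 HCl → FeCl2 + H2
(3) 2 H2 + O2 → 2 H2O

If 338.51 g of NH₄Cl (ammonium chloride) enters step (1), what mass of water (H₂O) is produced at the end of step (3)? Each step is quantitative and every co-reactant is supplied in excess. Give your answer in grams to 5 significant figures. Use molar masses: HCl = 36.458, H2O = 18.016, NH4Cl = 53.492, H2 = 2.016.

n(NH4Cl) = 338.51 / 53.492 = 6.32824 mol.
Reaction (1): NH4Cl→HCl ratio 1:1 ⇒ n(HCl) = 6.32824 mol.
Reaction (2): HCl→H2 ratio 2:1 ⇒ n(H2) = 3.16412 mol.
Reaction (3): H2→H2O ratio 2:2 ⇒ n(H2O) = 3.16412 mol.
Mass of H2O = 3.16412 × 18.016 = 57.0047 g.

57.005 g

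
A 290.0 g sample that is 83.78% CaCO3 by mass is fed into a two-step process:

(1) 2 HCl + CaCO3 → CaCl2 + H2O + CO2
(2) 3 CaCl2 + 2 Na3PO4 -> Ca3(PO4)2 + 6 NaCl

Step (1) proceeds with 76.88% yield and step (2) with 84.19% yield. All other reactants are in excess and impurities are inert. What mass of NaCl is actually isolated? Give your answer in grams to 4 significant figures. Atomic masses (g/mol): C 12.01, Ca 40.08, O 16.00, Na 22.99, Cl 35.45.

Pure CaCO3 = 290.0 × 0.8378 = 242.96 g.
M(CaCO3) = 40.08 + 12.01 + 3(16.00) = 100.09 g/mol.
M(NaCl) = 22.99 + 35.45 = 58.44 g/mol.
n(CaCO3) = 242.96 / 100.09 = 2.4274 mol.
Step 1 (CaCO3:CaCl2 = 1:1): theoretical n(CaCl2) = 2.4274 mol; at 76.88% yield, n(CaCl2) = 1.8662 mol.
Step 2 (CaCl2:NaCl = 3:6): theoretical n(NaCl) = 3.7324 mol, so theoretical mass = 3.7324 × 58.44 = 218.12 g.
At 84.19% yield, actual mass of NaCl = 218.12 × 0.8419 = 183.64 g.

183.6 g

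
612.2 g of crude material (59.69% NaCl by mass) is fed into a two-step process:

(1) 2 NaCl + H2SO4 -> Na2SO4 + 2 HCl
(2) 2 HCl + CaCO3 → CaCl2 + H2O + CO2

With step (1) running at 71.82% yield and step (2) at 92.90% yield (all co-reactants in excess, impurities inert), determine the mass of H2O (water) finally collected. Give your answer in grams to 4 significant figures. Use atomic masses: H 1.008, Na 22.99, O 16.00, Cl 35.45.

Pure NaCl = 612.2 × 0.5969 = 365.42 g.
M(NaCl) = 22.99 + 35.45 = 58.44 g/mol.
M(H2O) = 2(1.008) + 16.00 = 18.016 g/mol.
n(NaCl) = 365.42 / 58.44 = 6.2529 mol.
Step 1 (NaCl:HCl = 2:2): theoretical n(HCl) = 6.2529 mol; at 71.82% yield, n(HCl) = 4.4909 mol.
Step 2 (HCl:H2O = 2:1): theoretical n(H2O) = 2.2454 mol, so theoretical mass = 2.2454 × 18.016 = 40.454 g.
At 92.90% yield, actual mass of H2O = 40.454 × 0.9290 = 37.582 g.

37.58 g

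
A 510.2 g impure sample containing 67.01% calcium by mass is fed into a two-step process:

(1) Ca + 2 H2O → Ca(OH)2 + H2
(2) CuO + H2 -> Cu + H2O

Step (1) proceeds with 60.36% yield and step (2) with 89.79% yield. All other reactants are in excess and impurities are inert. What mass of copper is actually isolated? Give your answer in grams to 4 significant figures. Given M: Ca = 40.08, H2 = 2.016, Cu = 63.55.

293.8 g

Pure Ca = 510.2 × 0.6701 = 341.89 g.
n(Ca) = 341.89 / 40.08 = 8.5301 mol.
Step 1 (Ca:H2 = 1:1): theoretical n(H2) = 8.5301 mol; at 60.36% yield, n(H2) = 5.1487 mol.
Step 2 (H2:Cu = 1:1): theoretical n(Cu) = 5.1487 mol, so theoretical mass = 5.1487 × 63.55 = 327.20 g.
At 89.79% yield, actual mass of Cu = 327.20 × 0.8979 = 293.80 g.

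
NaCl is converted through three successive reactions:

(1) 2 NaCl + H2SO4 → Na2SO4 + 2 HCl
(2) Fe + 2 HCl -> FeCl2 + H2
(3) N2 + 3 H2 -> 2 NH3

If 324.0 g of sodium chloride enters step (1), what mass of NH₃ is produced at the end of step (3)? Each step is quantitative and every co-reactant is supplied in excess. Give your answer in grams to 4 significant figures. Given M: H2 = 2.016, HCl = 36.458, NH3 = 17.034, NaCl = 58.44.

31.48 g

n(NaCl) = 324.0 / 58.44 = 5.5441 mol.
Reaction (1): NaCl→HCl ratio 2:2 ⇒ n(HCl) = 5.5441 mol.
Reaction (2): HCl→H2 ratio 2:1 ⇒ n(H2) = 2.7721 mol.
Reaction (3): H2→NH3 ratio 3:2 ⇒ n(NH3) = 1.8480 mol.
Mass of NH3 = 1.8480 × 17.034 = 31.480 g.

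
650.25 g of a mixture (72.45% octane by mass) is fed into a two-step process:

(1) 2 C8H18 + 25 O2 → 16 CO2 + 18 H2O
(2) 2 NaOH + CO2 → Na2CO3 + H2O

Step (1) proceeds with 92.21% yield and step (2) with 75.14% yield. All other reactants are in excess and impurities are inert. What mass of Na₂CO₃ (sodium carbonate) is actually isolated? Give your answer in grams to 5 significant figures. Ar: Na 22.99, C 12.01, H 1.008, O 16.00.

2423.1 g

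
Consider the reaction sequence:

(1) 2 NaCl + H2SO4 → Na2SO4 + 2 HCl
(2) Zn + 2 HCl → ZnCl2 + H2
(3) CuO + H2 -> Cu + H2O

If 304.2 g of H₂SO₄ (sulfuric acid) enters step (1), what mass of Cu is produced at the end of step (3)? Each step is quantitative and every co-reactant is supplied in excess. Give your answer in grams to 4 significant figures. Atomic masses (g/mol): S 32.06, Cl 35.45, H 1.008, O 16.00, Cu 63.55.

197.1 g

M(H2SO4) = 2(1.008) + 32.06 + 4(16.00) = 98.076 g/mol.
M(Cu) = 63.55 g/mol.
n(H2SO4) = 304.2 / 98.076 = 3.1017 mol.
Reaction (1): H2SO4→HCl ratio 1:2 ⇒ n(HCl) = 6.2034 mol.
Reaction (2): HCl→H2 ratio 2:1 ⇒ n(H2) = 3.1017 mol.
Reaction (3): H2→Cu ratio 1:1 ⇒ n(Cu) = 3.1017 mol.
Mass of Cu = 3.1017 × 63.55 = 197.11 g.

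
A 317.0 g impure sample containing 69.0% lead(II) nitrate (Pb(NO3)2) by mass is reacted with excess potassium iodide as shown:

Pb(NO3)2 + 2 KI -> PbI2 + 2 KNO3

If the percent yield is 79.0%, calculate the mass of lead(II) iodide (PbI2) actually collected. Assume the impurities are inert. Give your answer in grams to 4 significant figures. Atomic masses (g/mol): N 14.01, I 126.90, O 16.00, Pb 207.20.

240.5 g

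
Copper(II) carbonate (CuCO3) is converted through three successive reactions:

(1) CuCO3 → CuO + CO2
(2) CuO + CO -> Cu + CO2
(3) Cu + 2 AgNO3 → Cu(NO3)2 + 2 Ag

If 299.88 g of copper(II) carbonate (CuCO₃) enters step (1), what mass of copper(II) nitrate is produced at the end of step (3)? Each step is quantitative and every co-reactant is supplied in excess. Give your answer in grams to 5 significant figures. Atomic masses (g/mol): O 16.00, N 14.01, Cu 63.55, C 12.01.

M(CuCO3) = 63.55 + 12.01 + 3(16.00) = 123.56 g/mol.
M(Cu(NO3)2) = 63.55 + 2(14.01) + 6(16.00) = 187.57 g/mol.
n(CuCO3) = 299.88 / 123.56 = 2.42700 mol.
Reaction (1): CuCO3→CuO ratio 1:1 ⇒ n(CuO) = 2.42700 mol.
Reaction (2): CuO→Cu ratio 1:1 ⇒ n(Cu) = 2.42700 mol.
Reaction (3): Cu→Cu(NO3)2 ratio 1:1 ⇒ n(Cu(NO3)2) = 2.42700 mol.
Mass of Cu(NO3)2 = 2.42700 × 187.57 = 455.232 g.

455.23 g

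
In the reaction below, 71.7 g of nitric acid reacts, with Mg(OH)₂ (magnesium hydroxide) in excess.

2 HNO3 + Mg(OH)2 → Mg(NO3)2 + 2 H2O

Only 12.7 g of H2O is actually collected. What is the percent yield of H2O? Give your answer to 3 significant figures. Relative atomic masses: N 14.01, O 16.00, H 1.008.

62.0 %

M(HNO3) = 1.008 + 14.01 + 3(16.00) = 63.018 g/mol.
M(H2O) = 2(1.008) + 16.00 = 18.016 g/mol.
n(HNO3) = 71.70 g / 63.018 g/mol = 1.138 mol.
From the equation the HNO3:H2O mole ratio is 2:2, so n(H2O) = 1.138 × 2/2 = 1.138 mol.
Mass of H2O = 1.138 mol × 18.016 g/mol = 20.50 g.
This is the theoretical yield. Percent yield = 12.7 g / 20.50 g × 100% = 61.96%.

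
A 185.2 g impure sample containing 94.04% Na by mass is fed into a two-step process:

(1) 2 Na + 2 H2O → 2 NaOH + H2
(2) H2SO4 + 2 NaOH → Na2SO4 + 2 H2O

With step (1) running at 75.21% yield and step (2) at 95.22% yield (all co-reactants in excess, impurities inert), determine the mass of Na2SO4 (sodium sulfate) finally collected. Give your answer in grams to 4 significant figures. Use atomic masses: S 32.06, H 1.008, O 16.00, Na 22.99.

385.3 g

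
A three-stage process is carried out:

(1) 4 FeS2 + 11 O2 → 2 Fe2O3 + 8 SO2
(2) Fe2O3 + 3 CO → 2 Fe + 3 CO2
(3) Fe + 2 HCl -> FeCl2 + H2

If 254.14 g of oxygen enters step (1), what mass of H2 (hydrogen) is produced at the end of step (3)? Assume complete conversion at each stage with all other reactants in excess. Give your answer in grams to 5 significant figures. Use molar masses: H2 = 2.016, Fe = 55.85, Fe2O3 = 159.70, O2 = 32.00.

5.8221 g

n(O2) = 254.14 / 32.00 = 7.94187 mol.
Reaction (1): O2→Fe2O3 ratio 11:2 ⇒ n(Fe2O3) = 1.44398 mol.
Reaction (2): Fe2O3→Fe ratio 1:2 ⇒ n(Fe) = 2.88795 mol.
Reaction (3): Fe→H2 ratio 1:1 ⇒ n(H2) = 2.88795 mol.
Mass of H2 = 2.88795 × 2.016 = 5.82212 g.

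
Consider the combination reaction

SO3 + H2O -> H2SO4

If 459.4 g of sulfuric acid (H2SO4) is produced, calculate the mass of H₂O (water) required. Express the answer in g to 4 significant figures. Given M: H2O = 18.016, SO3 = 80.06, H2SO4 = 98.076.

84.39 g

n(H2SO4) = 459.40 g / 98.076 g/mol = 4.6841 mol.
From the equation the H2SO4:H2O mole ratio is 1:1, so n(H2O) = 4.6841 × 1/1 = 4.6841 mol.
Mass of H2O = 4.6841 mol × 18.016 g/mol = 84.389 g.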